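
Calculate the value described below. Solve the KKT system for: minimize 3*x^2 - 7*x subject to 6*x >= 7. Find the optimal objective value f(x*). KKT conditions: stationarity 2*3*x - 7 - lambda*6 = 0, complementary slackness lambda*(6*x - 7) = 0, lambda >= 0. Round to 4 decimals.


Step 1: Try lambda = 0 (constraint inactive).
Stationarity: 2*3*x - 7 = 0
x* = 7/(2*3) = 7/6 = 1.1667 (rounded; the exact value 7/6 is used below)
Check constraint: 6*1.1667 = 7.0002 >= 7 -- satisfied.
Step 2: Compute optimal value.
f(x*) = 3*(7/6)^2 - 7*(7/6) = -4.0833


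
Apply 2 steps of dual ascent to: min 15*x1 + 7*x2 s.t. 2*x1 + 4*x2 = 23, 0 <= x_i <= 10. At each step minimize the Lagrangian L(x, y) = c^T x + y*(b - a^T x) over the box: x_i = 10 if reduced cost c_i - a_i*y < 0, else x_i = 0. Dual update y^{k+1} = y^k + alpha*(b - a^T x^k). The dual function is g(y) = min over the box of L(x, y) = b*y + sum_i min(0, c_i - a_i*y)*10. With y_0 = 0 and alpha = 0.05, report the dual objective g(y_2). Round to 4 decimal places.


Dual ascent for LP: min 15*x1 + 7*x2, 2*x1 + 4*x2 = 23, 0 <= x_i <= 10
Step 1: y^k = 0.0, reduced costs: (15.0, 7.0)
  x^k = (0.0, 0.0), subgradient = b - a^T x = 23.0
  y^{k+1} = 0.0 + 0.05*23.0 = 1.15
Step 2: y^k = 1.15, reduced costs: (12.7, 2.4)
  x^k = (0.0, 0.0), subgradient = b - a^T x = 23.0
  y^{k+1} = 1.15 + 0.05*23.0 = 2.3
Dual objective at y_2 = 2.3: reduced costs (10.4, -2.2), box minimizer x = (0.0, 10.0)
g(y_2) = b*y + (c1 - a1*y)*x1 + (c2 - a2*y)*x2 = 23*2.3 + 10.4*0.0 + (-2.2)*10.0 = 52.9 + 0.0 - 22.0 = 30.9


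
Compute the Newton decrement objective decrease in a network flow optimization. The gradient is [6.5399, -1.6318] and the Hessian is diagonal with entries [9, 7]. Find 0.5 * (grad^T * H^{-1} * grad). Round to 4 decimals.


Step 1: H is diagonal, so H^(-1) * g = [0.7267, -0.2331].
Step 2: g^T H^(-1) g = sum_i g_i^2 / H_ii
  = (6.5399)^2/9 + (-1.6318)^2/7
  = 4.7523 + 0.3804 = 5.1327
Step 3: Objective decrease = 0.5 * g^T H^(-1) g = 2.5663


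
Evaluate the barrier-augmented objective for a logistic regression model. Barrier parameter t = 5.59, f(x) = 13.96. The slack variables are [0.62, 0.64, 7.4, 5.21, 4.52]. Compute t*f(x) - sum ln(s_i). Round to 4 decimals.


Step 1: Compute log-barrier.
ln values: [-0.478, -0.4463, 2.0015, 1.6506, 1.5085]
phi = -(-0.478 - 0.4463 + 2.0015 + 1.6506 + 1.5085) = -4.2362
Step 2: Compute augmented objective.
t*f(x) = 5.59*13.96 = 78.0364
Total = 78.0364 - 4.2362 = 73.8002


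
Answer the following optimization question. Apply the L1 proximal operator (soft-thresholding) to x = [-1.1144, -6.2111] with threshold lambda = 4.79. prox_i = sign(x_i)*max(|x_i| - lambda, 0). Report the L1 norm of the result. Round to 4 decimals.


Soft-thresholding with lambda = 4.79:
prox(-1.1144) = sign(-1.1144)*max(|-1.1144| - 4.79, 0) = 0.0
prox(-6.2111) = sign(-6.2111)*max(|-6.2111| - 4.79, 0) = -1.4211
prox(x) = [0.0, -1.4211]
||prox(x)||_1 = 0.0 + 1.4211 = 1.4211


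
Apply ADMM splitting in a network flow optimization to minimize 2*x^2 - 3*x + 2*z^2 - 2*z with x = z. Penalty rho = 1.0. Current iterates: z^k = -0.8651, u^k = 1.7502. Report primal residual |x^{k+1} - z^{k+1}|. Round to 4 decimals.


ADMM iteration with rho = 1.0, z^k = -0.8651, u^k = 1.7502
Step 1: x-update.
Minimize 2*x^2 - 3*x + (1.0/2)*(x + 0.8651 + 1.7502)^2
FOC: (2*2 + 1.0)*x = 3 + 1.0*(-0.8651 - 1.7502)
x^{k+1} = 0.0769
Step 2: z-update.
Minimize 2*z^2 - 2*z + (1.0/2)*(0.0769 - z + 1.7502)^2
FOC: (2*2 + 1.0)*z = 2 + 1.0*(0.0769 + 1.7502)
z^{k+1} = 0.7654
Step 3: u-update.
u^{k+1} = 1.7502 + 0.0769 - 0.7654 = 1.0617
Step 4: Primal residual = |0.0769 - 0.7654| = 0.6885


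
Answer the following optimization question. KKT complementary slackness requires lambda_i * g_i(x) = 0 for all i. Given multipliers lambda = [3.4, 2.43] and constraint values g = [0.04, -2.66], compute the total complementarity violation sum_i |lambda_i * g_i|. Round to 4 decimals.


KKT complementary slackness check:
lambda_1 * g_1 = 3.4 * 0.04 = 0.136
lambda_2 * g_2 = 2.43 * -2.66 = -6.4638
Total violation = 0.136 + 6.4638 = 6.5998


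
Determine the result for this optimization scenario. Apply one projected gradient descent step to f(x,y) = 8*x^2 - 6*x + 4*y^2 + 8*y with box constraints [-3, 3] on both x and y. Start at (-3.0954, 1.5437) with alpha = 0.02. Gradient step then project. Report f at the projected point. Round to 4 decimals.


Step 1: Compute gradient at (-3.0954, 1.5437).
grad_x = 2*8*-3.0954 - 6 = -55.5264
grad_y = 2*4*1.5437 + 8 = 20.3496
Step 2: Gradient step.
x_raw = -3.0954 - 0.02*-55.5264 = -1.9849
y_raw = 1.5437 - 0.02*20.3496 = 1.1367
Step 3: Project onto [-3, 3].
x_proj = clip(-1.9849) = -1.9849
y_proj = clip(1.1367) = 1.1367
Step 4: Evaluate f.
f(-1.9849, 1.1367) = 57.6891


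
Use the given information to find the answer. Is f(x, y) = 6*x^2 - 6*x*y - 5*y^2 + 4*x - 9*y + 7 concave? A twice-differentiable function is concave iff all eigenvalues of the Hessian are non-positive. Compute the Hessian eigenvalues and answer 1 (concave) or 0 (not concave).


The Hessian of f(x,y) = 6*x^2 - 6*x*y - 5*y^2 + 4*x - 9*y + 7 is:
H = [[12, -6], [-6, -10]]
Trace = 12 - 10 = 2
Determinant = 12*-10 - (-6)^2 = -156
Discriminant = (2)^2 - 4*-156 = 628.0
Eigenvalues: lambda_1 = -11.53, lambda_2 = 13.53
The function is not concave.

0


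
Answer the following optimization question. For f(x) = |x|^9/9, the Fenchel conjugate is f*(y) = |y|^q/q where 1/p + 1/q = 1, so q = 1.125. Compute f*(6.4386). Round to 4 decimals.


The conjugate exponent q satisfies 1/p + 1/q = 1.
p = 9, so q = 9/(9 - 1) = 1.125
|y|^q = 6.4386^1.125 = 8.1263
f*(6.4386) = 8.1263 / 1.125 = 7.2233


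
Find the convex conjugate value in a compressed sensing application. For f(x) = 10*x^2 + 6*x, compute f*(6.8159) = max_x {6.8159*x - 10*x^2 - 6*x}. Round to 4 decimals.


f*(y) = sup_x {y*x - a*x^2 - b*x} = sup_x {(y-b)*x - a*x^2}
FOC: (y - b) - 2a*x = 0 => x* = (y - b)/(2a)
x* = (6.8159 - 6)/(2*10) = 0.0408
f*(6.8159) = (y-b)^2/(4a) = (6.8159 - 6)^2/(4*10)
= 0.6657/40 = 0.0166


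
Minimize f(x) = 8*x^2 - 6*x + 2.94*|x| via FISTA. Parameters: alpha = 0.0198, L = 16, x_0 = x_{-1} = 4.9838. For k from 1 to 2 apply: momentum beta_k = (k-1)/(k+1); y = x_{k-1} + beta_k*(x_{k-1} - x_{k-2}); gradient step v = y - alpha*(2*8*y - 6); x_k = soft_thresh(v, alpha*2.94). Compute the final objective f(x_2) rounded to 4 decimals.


FISTA on f(x) = 8*x^2 - 6*x + 2.94*|x|
L = 16, alpha = 0.0198
Iteration 1: beta = 0.0, y = 4.9838 + 0.0*(4.9838 - 4.9838) = 4.9838
  grad(y) = 73.7408, v = y - alpha*grad = 3.5237
  prox(v) = soft_thresh(3.5237, 0.0582) = 3.4655
Iteration 2: beta = 0.3333, y = 3.4655 + 0.3333*(3.4655 - 4.9838) = 2.9594
  grad(y) = 41.3508, v = y - alpha*grad = 2.1407
  prox(v) = soft_thresh(2.1407, 0.0582) = 2.0825
f(x_2) = 8*2.0825^2 - 6*2.0825 + 2.94*|2.0825| = 28.321


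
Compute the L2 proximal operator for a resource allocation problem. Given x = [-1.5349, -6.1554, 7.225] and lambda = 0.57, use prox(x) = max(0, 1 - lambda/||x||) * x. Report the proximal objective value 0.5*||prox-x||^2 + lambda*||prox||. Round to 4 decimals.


Step 1: Compute ||x||.
||x|| = 9.6149
Step 2: Compute scaling factor.
scale = max(0, 1 - 0.57/9.6149) = 0.9407
Step 3: prox(x) = [-1.4439, -5.7905, 6.7967]
||prox(x)|| = 9.0449
Step 4: Proximal objective.
0.5*||prox-x||^2 = 0.1625
lambda*||prox|| = 5.1556
Total = 5.318


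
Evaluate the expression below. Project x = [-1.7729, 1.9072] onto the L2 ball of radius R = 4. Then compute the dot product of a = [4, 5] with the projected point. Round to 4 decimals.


Step 1: Compute ||x|| (intermediates to 6 decimals).
||x|| = sqrt((-1.7729)^2 + 1.9072^2) = 2.603956
Step 2: Project.
Since ||x|| <= R, proj = x (no scaling needed).
proj(x) = [-1.7729, 1.9072]
Step 3: Dot product.
a^T * proj(x) = 4*(-1.7729) + 5*1.9072 = 2.4444


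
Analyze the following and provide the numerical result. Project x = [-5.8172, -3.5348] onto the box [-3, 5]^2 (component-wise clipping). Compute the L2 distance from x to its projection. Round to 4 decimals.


Project each component onto [-3, 5].
clip(-5.8172) = -3.0, clip(-3.5348) = -3.0
Projection = [-3.0, -3.0]
Squared diffs: [7.9366, 0.286]
Distance = sqrt(8.2226) = 2.8675


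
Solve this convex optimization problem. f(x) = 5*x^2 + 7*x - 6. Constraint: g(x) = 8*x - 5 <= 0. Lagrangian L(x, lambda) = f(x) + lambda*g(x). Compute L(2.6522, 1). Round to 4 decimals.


Step 1: Evaluate f(x).
f(2.6522) = 5*2.6522^2 + 7*2.6522 - 6 = 47.7362
Step 2: Evaluate g(x).
g(2.6522) = 8*2.6522 - 5 = 16.2176
Step 3: Compute Lagrangian.
L = 47.7362 + 1*16.2176 = 63.9538


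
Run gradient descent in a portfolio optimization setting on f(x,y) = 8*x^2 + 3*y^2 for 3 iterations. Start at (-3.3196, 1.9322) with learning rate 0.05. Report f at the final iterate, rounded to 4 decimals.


Gradient descent on f(x,y) = 8*x^2 + 3*y^2.
Starting point: (-3.3196, 1.9322), alpha = 0.05
Step 1: grad_x = 2*8*-3.3196 = -53.1136, grad_y = 2*3*1.9322 = 11.5932
  x_1 = -3.3196 - 0.05*-53.1136 = -0.6639
  y_1 = 1.9322 - 0.05*11.5932 = 1.3525
Step 2: grad_x = 2*8*-0.6639 = -10.6227, grad_y = 2*3*1.3525 = 8.1152
  x_2 = -0.6639 - 0.05*-10.6227 = -0.1328
  y_2 = 1.3525 - 0.05*8.1152 = 0.9468
Step 3: grad_x = 2*8*-0.1328 = -2.1245, grad_y = 2*3*0.9468 = 5.6807
  x_3 = -0.1328 - 0.05*-2.1245 = -0.0266
  y_3 = 0.9468 - 0.05*5.6807 = 0.6627
f(-0.0266, 0.6627) = 8*(-0.0266)^2 + 3*0.6627^2 = 1.3233


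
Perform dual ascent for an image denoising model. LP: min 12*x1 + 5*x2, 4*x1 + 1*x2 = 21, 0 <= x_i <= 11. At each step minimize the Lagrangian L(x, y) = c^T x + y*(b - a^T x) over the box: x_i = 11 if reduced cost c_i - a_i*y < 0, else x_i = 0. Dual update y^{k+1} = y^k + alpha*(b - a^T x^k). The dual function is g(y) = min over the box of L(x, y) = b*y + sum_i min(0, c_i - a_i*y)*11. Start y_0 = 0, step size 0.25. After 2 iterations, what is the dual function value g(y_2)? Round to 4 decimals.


Dual ascent for LP: min 12*x1 + 5*x2, 4*x1 + 1*x2 = 21, 0 <= x_i <= 11
Step 1: y^k = 0.0, reduced costs: (12.0, 5.0)
  x^k = (0.0, 0.0), subgradient = b - a^T x = 21.0
  y^{k+1} = 0.0 + 0.25*21.0 = 5.25
Step 2: y^k = 5.25, reduced costs: (-9.0, -0.25)
  x^k = (11.0, 11.0), subgradient = b - a^T x = -34.0
  y^{k+1} = 5.25 + 0.25*-34.0 = -3.25
Dual objective at y_2 = -3.25: reduced costs (25.0, 8.25), box minimizer x = (0.0, 0.0)
g(y_2) = b*y + (c1 - a1*y)*x1 + (c2 - a2*y)*x2 = 21*(-3.25) + 25.0*0.0 + 8.25*0.0 = -68.25 + 0.0 + 0.0 = -68.25


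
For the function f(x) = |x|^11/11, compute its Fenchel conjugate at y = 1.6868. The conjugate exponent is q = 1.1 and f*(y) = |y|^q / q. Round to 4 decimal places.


The conjugate exponent q satisfies 1/p + 1/q = 1.
p = 11, so q = 11/(11 - 1) = 1.1
|y|^q = 1.6868^1.1 = 1.7773
f*(1.6868) = 1.7773 / 1.1 = 1.6158


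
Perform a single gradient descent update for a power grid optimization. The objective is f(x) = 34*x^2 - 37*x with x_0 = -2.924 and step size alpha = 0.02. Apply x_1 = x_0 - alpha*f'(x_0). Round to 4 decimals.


We compute the gradient at x_0 and apply the update.
f'(x) = 68*x - 37
f'(-2.924) = 68*-2.924 - 37 = -235.832
x_1 = -2.924 - 0.02*-235.832 = 1.7926


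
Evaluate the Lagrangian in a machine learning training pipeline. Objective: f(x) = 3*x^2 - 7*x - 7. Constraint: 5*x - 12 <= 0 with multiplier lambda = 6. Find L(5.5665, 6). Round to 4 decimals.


Step 1: Evaluate f(x).
f(5.5665) = 3*5.5665^2 - 7*5.5665 - 7 = 46.9923
Step 2: Evaluate g(x).
g(5.5665) = 5*5.5665 - 12 = 15.8325
Step 3: Compute Lagrangian.
L = 46.9923 + 6*15.8325 = 141.9873


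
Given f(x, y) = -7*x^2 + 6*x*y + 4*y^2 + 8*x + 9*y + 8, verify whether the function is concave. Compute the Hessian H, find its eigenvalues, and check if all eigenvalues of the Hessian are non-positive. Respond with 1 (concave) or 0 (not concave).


The Hessian of f(x,y) = -7*x^2 + 6*x*y + 4*y^2 + 8*x + 9*y + 8 is:
H = [[-14, 6], [6, 8]]
Trace = -14 + 8 = -6
Determinant = -14*8 - (6)^2 = -148
Discriminant = (-6)^2 - 4*-148 = 628.0
Eigenvalues: lambda_1 = -15.53, lambda_2 = 9.53
The function is not concave.

0


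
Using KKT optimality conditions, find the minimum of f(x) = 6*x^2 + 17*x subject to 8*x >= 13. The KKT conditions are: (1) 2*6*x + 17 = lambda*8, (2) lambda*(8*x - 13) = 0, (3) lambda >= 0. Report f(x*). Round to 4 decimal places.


Step 1: Try lambda = 0 (constraint inactive).
x_unc = -17/(2*6) = -1.4167
Check: 8*-1.4167 = -11.3336 < 13 -- violated!
Step 2: Constraint must be active: 8*x = 13
x* = 13/8 = 1.625
lambda = (2*6*1.625 + 17)/8 = 4.5625
Step 3: Compute optimal value.
f(x*) = 6*1.625^2 + 17*1.625 = 43.4688


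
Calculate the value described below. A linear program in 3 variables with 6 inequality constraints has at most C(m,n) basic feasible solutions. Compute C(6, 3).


Each vertex corresponds to some choice of n active constraints out of m, so the number of vertices is at most C(m, n) = m! / (n!(m-n)!).
m = 6, n = 3
Numerator: 6 * 5 * 4
Denominator: 3! = 6
C(6, 3) = 20


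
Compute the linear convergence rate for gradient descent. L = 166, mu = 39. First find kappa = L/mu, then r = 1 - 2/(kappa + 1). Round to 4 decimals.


Step 1: Compute the condition number.
kappa = L/mu = 166/39 = 4.2564
Step 2: Compute the convergence rate.
r = 1 - 2/(kappa + 1) = 1 - 2*mu/(L + mu) = (L - mu)/(L + mu) = 127/205 = 0.6195


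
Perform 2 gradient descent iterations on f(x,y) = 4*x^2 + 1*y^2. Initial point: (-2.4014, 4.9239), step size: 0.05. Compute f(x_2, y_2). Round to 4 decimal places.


Gradient descent on f(x,y) = 4*x^2 + 1*y^2.
Starting point: (-2.4014, 4.9239), alpha = 0.05
Step 1: grad_x = 2*4*-2.4014 = -19.2112, grad_y = 2*1*4.9239 = 9.8478
  x_1 = -2.4014 - 0.05*-19.2112 = -1.4408
  y_1 = 4.9239 - 0.05*9.8478 = 4.4315
Step 2: grad_x = 2*4*-1.4408 = -11.5267, grad_y = 2*1*4.4315 = 8.863
  x_2 = -1.4408 - 0.05*-11.5267 = -0.8645
  y_2 = 4.4315 - 0.05*8.863 = 3.9884
f(-0.8645, 3.9884) = 4*(-0.8645)^2 + 1*3.9884^2 = 18.8965


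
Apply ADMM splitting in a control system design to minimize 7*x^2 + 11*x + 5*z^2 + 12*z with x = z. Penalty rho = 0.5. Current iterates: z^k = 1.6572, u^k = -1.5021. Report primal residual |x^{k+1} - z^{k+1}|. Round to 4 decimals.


ADMM iteration with rho = 0.5, z^k = 1.6572, u^k = -1.5021
Step 1: x-update.
Minimize 7*x^2 + 11*x + (0.5/2)*(x - 1.6572 - 1.5021)^2
FOC: (2*7 + 0.5)*x = -11 + 0.5*(1.6572 + 1.5021)
x^{k+1} = -0.6497
Step 2: z-update.
Minimize 5*z^2 + 12*z + (0.5/2)*(-0.6497 - z - 1.5021)^2
FOC: (2*5 + 0.5)*z = -12 + 0.5*(-0.6497 - 1.5021)
z^{k+1} = -1.2453
Step 3: u-update.
u^{k+1} = -1.5021 - 0.6497 + 1.2453 = -0.9065
Step 4: Primal residual = |-0.6497 + 1.2453| = 0.5956


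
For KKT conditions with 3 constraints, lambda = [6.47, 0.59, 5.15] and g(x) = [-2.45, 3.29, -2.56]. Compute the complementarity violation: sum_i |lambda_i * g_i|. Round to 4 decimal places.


KKT complementary slackness check:
lambda_1 * g_1 = 6.47 * -2.45 = -15.8515
lambda_2 * g_2 = 0.59 * 3.29 = 1.9411
lambda_3 * g_3 = 5.15 * -2.56 = -13.184
Total violation = 15.8515 + 1.9411 + 13.184 = 30.9766


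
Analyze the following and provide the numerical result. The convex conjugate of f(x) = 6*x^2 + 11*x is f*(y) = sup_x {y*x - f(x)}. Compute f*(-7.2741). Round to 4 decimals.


f*(y) = sup_x {y*x - a*x^2 - b*x} = sup_x {(y-b)*x - a*x^2}
FOC: (y - b) - 2a*x = 0 => x* = (y - b)/(2a)
x* = (-7.2741 - 11)/(2*6) = -1.5228
f*(-7.2741) = (y-b)^2/(4a) = (-7.2741 - 11)^2/(4*6)
= 333.9427/24 = 13.9143


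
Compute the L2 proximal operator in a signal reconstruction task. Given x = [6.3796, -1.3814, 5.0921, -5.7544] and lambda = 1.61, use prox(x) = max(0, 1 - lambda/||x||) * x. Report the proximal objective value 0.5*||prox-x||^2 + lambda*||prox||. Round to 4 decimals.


Step 1: Compute ||x||.
||x|| = 10.0822
Step 2: Compute scaling factor.
scale = max(0, 1 - 1.61/10.0822) = 0.8403
Step 3: prox(x) = [5.3609, -1.1608, 4.279, -4.8355]
||prox(x)|| = 8.4722
Step 4: Proximal objective.
0.5*||prox-x||^2 = 1.2961
lambda*||prox|| = 13.6402
Total = 14.9362


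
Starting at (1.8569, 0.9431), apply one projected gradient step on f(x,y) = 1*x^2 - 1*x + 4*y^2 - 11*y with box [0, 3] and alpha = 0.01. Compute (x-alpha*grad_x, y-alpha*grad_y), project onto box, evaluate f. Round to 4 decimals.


Step 1: Compute gradient at (1.8569, 0.9431).
grad_x = 2*1*1.8569 - 1 = 2.7138
grad_y = 2*4*0.9431 - 11 = -3.4552
Step 2: Gradient step.
x_raw = 1.8569 - 0.01*2.7138 = 1.8298
y_raw = 0.9431 - 0.01*-3.4552 = 0.9777
Step 3: Project onto [0, 3].
x_proj = clip(1.8298) = 1.8298
y_proj = clip(0.9777) = 0.9777
Step 4: Evaluate f.
f(1.8298, 0.9777) = -5.4127


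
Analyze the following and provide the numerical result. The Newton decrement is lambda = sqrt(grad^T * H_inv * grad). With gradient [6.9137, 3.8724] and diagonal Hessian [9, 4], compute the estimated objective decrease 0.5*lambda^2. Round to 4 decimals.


Step 1: H is diagonal, so H^(-1) * g = [0.7682, 0.9681].
Step 2: g^T H^(-1) g = sum_i g_i^2 / H_ii
  = (6.9137)^2/9 + (3.8724)^2/4
  = 5.311 + 3.7489 = 9.0599
Step 3: Objective decrease = 0.5 * g^T H^(-1) g = 4.5299


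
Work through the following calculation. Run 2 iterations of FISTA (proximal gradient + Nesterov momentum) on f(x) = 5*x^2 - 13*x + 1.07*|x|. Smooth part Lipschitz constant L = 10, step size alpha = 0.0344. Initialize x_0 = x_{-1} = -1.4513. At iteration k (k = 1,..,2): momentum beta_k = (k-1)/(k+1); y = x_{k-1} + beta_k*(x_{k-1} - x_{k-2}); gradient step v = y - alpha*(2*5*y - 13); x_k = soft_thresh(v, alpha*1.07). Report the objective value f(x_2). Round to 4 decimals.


FISTA on f(x) = 5*x^2 - 13*x + 1.07*|x|
L = 10, alpha = 0.0344
Iteration 1: beta = 0.0, y = -1.4513 + 0.0*(-1.4513 + 1.4513) = -1.4513
  grad(y) = -27.513, v = y - alpha*grad = -0.5049
  prox(v) = soft_thresh(-0.5049, 0.0368) = -0.468
Iteration 2: beta = 0.3333, y = -0.468 + 0.3333*(-0.468 + 1.4513) = -0.1403
  grad(y) = -14.4029, v = y - alpha*grad = 0.3552
  prox(v) = soft_thresh(0.3552, 0.0368) = 0.3184
f(x_2) = 5*0.3184^2 - 13*0.3184 + 1.07*|0.3184| = -3.2913


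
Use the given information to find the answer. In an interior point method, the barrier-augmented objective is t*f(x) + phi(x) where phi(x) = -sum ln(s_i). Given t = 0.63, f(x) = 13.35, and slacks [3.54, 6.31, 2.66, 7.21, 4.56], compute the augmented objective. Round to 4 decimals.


Step 1: Compute log-barrier.
ln values: [1.2641, 1.8421, 0.9783, 1.9755, 1.5173]
phi = -(1.2641 + 1.8421 + 0.9783 + 1.9755 + 1.5173) = -7.5774
Step 2: Compute augmented objective.
t*f(x) = 0.63*13.35 = 8.4105
Total = 8.4105 - 7.5774 = 0.8331


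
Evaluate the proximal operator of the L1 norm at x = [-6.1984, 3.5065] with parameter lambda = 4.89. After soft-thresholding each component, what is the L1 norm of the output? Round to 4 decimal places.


Soft-thresholding with lambda = 4.89:
prox(-6.1984) = sign(-6.1984)*max(|-6.1984| - 4.89, 0) = -1.3084
prox(3.5065) = sign(3.5065)*max(|3.5065| - 4.89, 0) = 0.0
prox(x) = [-1.3084, 0.0]
||prox(x)||_1 = 1.3084 + 0.0 = 1.3084


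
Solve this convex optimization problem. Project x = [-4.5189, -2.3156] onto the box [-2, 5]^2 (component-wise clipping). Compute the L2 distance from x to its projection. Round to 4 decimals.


Project each component onto [-2, 5].
clip(-4.5189) = -2.0, clip(-2.3156) = -2.0
Projection = [-2.0, -2.0]
Squared diffs: [6.3449, 0.0996]
Distance = sqrt(6.4445) = 2.5386


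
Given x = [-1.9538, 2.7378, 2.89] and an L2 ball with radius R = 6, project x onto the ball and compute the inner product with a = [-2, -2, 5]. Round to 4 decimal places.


Step 1: Compute ||x|| (intermediates to 6 decimals).
||x|| = sqrt((-1.9538)^2 + 2.7378^2 + 2.89^2) = 4.434522
Step 2: Project.
Since ||x|| <= R, proj = x (no scaling needed).
proj(x) = [-1.9538, 2.7378, 2.89]
Step 3: Dot product.
a^T * proj(x) = -2*(-1.9538) - 2*2.7378 + 5*2.89 = 12.882


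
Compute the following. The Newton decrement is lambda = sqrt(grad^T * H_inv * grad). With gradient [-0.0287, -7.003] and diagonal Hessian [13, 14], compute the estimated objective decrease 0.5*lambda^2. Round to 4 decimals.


Step 1: H is diagonal, so H^(-1) * g = [-0.0022, -0.5002].
Step 2: g^T H^(-1) g = sum_i g_i^2 / H_ii
  = (-0.0287)^2/13 + (-7.003)^2/14
  = 0.0001 + 3.503 = 3.5031
Step 3: Objective decrease = 0.5 * g^T H^(-1) g = 1.7515


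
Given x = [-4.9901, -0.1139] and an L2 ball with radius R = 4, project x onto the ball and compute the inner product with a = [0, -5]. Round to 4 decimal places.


Step 1: Compute ||x|| (intermediates to 6 decimals).
||x|| = sqrt((-4.9901)^2 + (-0.1139)^2) = 4.9914
Step 2: Project.
Since ||x|| > R, scale = R/||x|| = 4/4.9914 = 0.801378, proj(x) = scale * x
proj(x) = [-3.998956, -0.091277]
Step 3: Dot product.
a^T * proj(x) = 0*(-3.998956) - 5*(-0.091277) = 0.4564


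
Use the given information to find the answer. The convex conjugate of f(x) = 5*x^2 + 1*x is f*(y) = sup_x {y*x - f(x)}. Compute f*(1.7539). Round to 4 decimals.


f*(y) = sup_x {y*x - a*x^2 - b*x} = sup_x {(y-b)*x - a*x^2}
FOC: (y - b) - 2a*x = 0 => x* = (y - b)/(2a)
x* = (1.7539 - 1)/(2*5) = 0.0754
f*(1.7539) = (y-b)^2/(4a) = (1.7539 - 1)^2/(4*5)
= 0.5684/20 = 0.0284


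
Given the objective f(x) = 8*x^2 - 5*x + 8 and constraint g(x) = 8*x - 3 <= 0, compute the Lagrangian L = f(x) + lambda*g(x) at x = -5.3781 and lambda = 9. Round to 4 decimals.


Step 1: Evaluate f(x).
f(-5.3781) = 8*(-5.3781)^2 - 5*(-5.3781) + 8 = 266.2822
Step 2: Evaluate g(x).
g(-5.3781) = 8*-5.3781 - 3 = -46.0248
Step 3: Compute Lagrangian.
L = 266.2822 + 9*-46.0248 = -147.941


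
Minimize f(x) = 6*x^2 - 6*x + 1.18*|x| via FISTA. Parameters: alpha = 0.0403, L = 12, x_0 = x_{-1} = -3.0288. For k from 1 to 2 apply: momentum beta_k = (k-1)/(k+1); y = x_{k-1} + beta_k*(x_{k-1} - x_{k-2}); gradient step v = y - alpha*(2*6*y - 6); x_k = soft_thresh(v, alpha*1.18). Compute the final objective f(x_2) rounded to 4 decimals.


FISTA on f(x) = 6*x^2 - 6*x + 1.18*|x|
L = 12, alpha = 0.0403
Iteration 1: beta = 0.0, y = -3.0288 + 0.0*(-3.0288 + 3.0288) = -3.0288
  grad(y) = -42.3456, v = y - alpha*grad = -1.3223
  prox(v) = soft_thresh(-1.3223, 0.0476) = -1.2747
Iteration 2: beta = 0.3333, y = -1.2747 + 0.3333*(-1.2747 + 3.0288) = -0.69
  grad(y) = -14.2803, v = y - alpha*grad = -0.1145
  prox(v) = soft_thresh(-0.1145, 0.0476) = -0.067
f(x_2) = 6*(-0.067)^2 - 6*(-0.067) + 1.18*|-0.067| = 0.5078


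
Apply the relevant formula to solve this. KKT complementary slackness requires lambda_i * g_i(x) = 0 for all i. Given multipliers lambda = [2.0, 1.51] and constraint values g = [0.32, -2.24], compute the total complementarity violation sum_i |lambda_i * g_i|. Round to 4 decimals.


KKT complementary slackness check:
lambda_1 * g_1 = 2.0 * 0.32 = 0.64
lambda_2 * g_2 = 1.51 * -2.24 = -3.3824
Total violation = 0.64 + 3.3824 = 4.0224


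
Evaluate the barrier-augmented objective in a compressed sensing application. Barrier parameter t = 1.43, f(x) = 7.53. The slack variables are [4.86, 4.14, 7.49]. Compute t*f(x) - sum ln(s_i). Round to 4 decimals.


Step 1: Compute log-barrier.
ln values: [1.581, 1.4207, 2.0136]
phi = -(1.581 + 1.4207 + 2.0136) = -5.0153
Step 2: Compute augmented objective.
t*f(x) = 1.43*7.53 = 10.7679
Total = 10.7679 - 5.0153 = 5.7526


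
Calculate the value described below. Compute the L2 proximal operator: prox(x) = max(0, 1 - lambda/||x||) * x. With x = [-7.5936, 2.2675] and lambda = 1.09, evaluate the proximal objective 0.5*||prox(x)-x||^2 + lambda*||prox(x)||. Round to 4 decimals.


Step 1: Compute ||x||.
||x|| = 7.9249
Step 2: Compute scaling factor.
scale = max(0, 1 - 1.09/7.9249) = 0.8625
Step 3: prox(x) = [-6.5492, 1.9556]
||prox(x)|| = 6.8349
Step 4: Proximal objective.
0.5*||prox-x||^2 = 0.5941
lambda*||prox|| = 7.45
Total = 8.0441


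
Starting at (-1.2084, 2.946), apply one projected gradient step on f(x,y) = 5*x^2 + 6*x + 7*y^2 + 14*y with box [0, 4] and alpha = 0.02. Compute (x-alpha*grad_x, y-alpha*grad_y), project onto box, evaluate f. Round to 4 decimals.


Step 1: Compute gradient at (-1.2084, 2.946).
grad_x = 2*5*-1.2084 + 6 = -6.084
grad_y = 2*7*2.946 + 14 = 55.244
Step 2: Gradient step.
x_raw = -1.2084 - 0.02*-6.084 = -1.0867
y_raw = 2.946 - 0.02*55.244 = 1.8411
Step 3: Project onto [0, 4].
x_proj = clip(-1.0867) = 0.0
y_proj = clip(1.8411) = 1.8411
Step 4: Evaluate f.
f(0.0, 1.8411) = 49.5037


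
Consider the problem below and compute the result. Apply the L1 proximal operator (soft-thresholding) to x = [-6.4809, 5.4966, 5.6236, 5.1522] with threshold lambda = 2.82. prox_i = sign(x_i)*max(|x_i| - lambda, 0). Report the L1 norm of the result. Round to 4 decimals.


Soft-thresholding with lambda = 2.82:
prox(-6.4809) = sign(-6.4809)*max(|-6.4809| - 2.82, 0) = -3.6609
prox(5.4966) = sign(5.4966)*max(|5.4966| - 2.82, 0) = 2.6766
prox(5.6236) = sign(5.6236)*max(|5.6236| - 2.82, 0) = 2.8036
prox(5.1522) = sign(5.1522)*max(|5.1522| - 2.82, 0) = 2.3322
prox(x) = [-3.6609, 2.6766, 2.8036, 2.3322]
||prox(x)||_1 = 3.6609 + 2.6766 + 2.8036 + 2.3322 = 11.4733


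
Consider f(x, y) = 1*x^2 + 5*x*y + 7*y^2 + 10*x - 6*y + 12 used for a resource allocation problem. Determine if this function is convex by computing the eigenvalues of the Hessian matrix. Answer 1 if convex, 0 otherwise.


The Hessian of f(x,y) = 1*x^2 + 5*x*y + 7*y^2 + 10*x - 6*y + 12 is:
H = [[2, 5], [5, 14]]
Trace = 2 + 14 = 16
Determinant = 2*14 - (5)^2 = 3
Discriminant = (16)^2 - 4*3 = 244.0
Eigenvalues: lambda_1 = 0.1898, lambda_2 = 15.8102
The function is convex.

1


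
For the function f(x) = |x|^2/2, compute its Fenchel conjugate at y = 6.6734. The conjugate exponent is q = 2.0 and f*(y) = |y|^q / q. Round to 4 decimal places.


The conjugate exponent q satisfies 1/p + 1/q = 1.
p = 2, so q = 2/(2 - 1) = 2.0
|y|^q = 6.6734^2.0 = 44.5343
f*(6.6734) = 44.5343 / 2.0 = 22.2671


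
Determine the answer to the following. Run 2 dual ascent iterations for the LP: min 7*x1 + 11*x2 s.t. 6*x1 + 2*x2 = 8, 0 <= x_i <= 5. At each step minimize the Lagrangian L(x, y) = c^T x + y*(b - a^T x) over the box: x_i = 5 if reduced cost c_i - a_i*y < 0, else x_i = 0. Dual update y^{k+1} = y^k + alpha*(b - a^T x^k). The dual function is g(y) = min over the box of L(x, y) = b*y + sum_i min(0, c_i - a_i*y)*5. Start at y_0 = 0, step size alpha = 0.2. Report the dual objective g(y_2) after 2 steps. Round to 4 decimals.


Dual ascent for LP: min 7*x1 + 11*x2, 6*x1 + 2*x2 = 8, 0 <= x_i <= 5
Step 1: y^k = 0.0, reduced costs: (7.0, 11.0)
  x^k = (0.0, 0.0), subgradient = b - a^T x = 8.0
  y^{k+1} = 0.0 + 0.2*8.0 = 1.6
Step 2: y^k = 1.6, reduced costs: (-2.6, 7.8)
  x^k = (5.0, 0.0), subgradient = b - a^T x = -22.0
  y^{k+1} = 1.6 + 0.2*-22.0 = -2.8
Dual objective at y_2 = -2.8: reduced costs (23.8, 16.6), box minimizer x = (0.0, 0.0)
g(y_2) = b*y + (c1 - a1*y)*x1 + (c2 - a2*y)*x2 = 8*(-2.8) + 23.8*0.0 + 16.6*0.0 = -22.4 + 0.0 + 0.0 = -22.4


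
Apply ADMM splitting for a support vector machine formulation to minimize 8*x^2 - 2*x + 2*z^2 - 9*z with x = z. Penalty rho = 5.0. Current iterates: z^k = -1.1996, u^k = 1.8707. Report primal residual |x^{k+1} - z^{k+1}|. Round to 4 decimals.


ADMM iteration with rho = 5.0, z^k = -1.1996, u^k = 1.8707
Step 1: x-update.
Minimize 8*x^2 - 2*x + (5.0/2)*(x + 1.1996 + 1.8707)^2
FOC: (2*8 + 5.0)*x = 2 + 5.0*(-1.1996 - 1.8707)
x^{k+1} = -0.6358
Step 2: z-update.
Minimize 2*z^2 - 9*z + (5.0/2)*(-0.6358 - z + 1.8707)^2
FOC: (2*2 + 5.0)*z = 9 + 5.0*(-0.6358 + 1.8707)
z^{k+1} = 1.6861
Step 3: u-update.
u^{k+1} = 1.8707 - 0.6358 - 1.6861 = -0.4511
Step 4: Primal residual = |-0.6358 - 1.6861| = 2.3218


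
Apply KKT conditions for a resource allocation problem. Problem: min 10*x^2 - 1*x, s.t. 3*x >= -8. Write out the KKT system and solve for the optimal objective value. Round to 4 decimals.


Step 1: Try lambda = 0 (constraint inactive).
Stationarity: 2*10*x - 1 = 0
x* = 1/(2*10) = 0.05
Check constraint: 3*0.05 = 0.15 >= -8 -- satisfied.
Step 2: Compute optimal value.
f(x*) = 10*0.05^2 - 1*0.05 = -0.025


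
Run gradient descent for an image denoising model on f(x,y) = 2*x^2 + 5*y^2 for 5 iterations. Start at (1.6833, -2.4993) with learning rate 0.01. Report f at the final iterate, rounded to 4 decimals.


Gradient descent on f(x,y) = 2*x^2 + 5*y^2.
Starting point: (1.6833, -2.4993), alpha = 0.01
Step 1: grad_x = 2*2*1.6833 = 6.7332, grad_y = 2*5*-2.4993 = -24.993
  x_1 = 1.6833 - 0.01*6.7332 = 1.616
  y_1 = -2.4993 - 0.01*-24.993 = -2.2494
Step 2: grad_x = 2*2*1.616 = 6.4639, grad_y = 2*5*-2.2494 = -22.4937
  x_2 = 1.616 - 0.01*6.4639 = 1.5513
  y_2 = -2.2494 - 0.01*-22.4937 = -2.0244
Step 3: grad_x = 2*2*1.5513 = 6.2053, grad_y = 2*5*-2.0244 = -20.2443
  x_3 = 1.5513 - 0.01*6.2053 = 1.4893
  y_3 = -2.0244 - 0.01*-20.2443 = -1.822
Step 4: grad_x = 2*2*1.4893 = 5.9571, grad_y = 2*5*-1.822 = -18.2199
  x_4 = 1.4893 - 0.01*5.9571 = 1.4297
  y_4 = -1.822 - 0.01*-18.2199 = -1.6398
Step 5: grad_x = 2*2*1.4297 = 5.7188, grad_y = 2*5*-1.6398 = -16.3979
  x_5 = 1.4297 - 0.01*5.7188 = 1.3725
  y_5 = -1.6398 - 0.01*-16.3979 = -1.4758
f(1.3725, -1.4758) = 2*1.3725^2 + 5*(-1.4758)^2 = 14.6577


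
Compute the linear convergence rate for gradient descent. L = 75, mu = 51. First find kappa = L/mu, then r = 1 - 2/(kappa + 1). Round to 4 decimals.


Step 1: Compute the condition number.
kappa = L/mu = 75/51 = 1.4706
Step 2: Compute the convergence rate.
r = 1 - 2/(kappa + 1) = 1 - 2*mu/(L + mu) = (L - mu)/(L + mu) = 24/126 = 0.1905


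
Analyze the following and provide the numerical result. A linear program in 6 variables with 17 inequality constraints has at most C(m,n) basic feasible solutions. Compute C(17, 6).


Each vertex corresponds to some choice of n active constraints out of m, so the number of vertices is at most C(m, n) = m! / (n!(m-n)!).
m = 17, n = 6
Numerator: 17 * 16 * 15 * 14 * 13 * 12
Denominator: 6! = 720
C(17, 6) = 12376


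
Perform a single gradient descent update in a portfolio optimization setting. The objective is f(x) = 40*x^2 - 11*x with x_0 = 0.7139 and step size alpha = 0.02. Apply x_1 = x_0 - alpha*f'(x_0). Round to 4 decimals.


We compute the gradient at x_0 and apply the update.
f'(x) = 80*x - 11
f'(0.7139) = 80*0.7139 - 11 = 46.112
x_1 = 0.7139 - 0.02*46.112 = -0.2083


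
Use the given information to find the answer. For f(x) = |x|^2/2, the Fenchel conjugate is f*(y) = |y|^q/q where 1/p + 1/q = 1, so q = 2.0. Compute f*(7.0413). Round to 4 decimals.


The conjugate exponent q satisfies 1/p + 1/q = 1.
p = 2, so q = 2/(2 - 1) = 2.0
|y|^q = 7.0413^2.0 = 49.5799
f*(7.0413) = 49.5799 / 2.0 = 24.79


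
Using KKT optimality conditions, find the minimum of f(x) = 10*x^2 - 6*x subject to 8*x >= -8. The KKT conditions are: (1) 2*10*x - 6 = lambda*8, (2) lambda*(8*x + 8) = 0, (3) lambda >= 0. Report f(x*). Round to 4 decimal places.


Step 1: Try lambda = 0 (constraint inactive).
Stationarity: 2*10*x - 6 = 0
x* = 6/(2*10) = 0.3
Check constraint: 8*0.3 = 2.4 >= -8 -- satisfied.
Step 2: Compute optimal value.
f(x*) = 10*0.3^2 - 6*0.3 = -0.9


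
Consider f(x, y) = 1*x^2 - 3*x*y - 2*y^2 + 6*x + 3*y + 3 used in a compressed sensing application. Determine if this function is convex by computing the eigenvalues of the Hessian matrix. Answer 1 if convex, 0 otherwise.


The Hessian of f(x,y) = 1*x^2 - 3*x*y - 2*y^2 + 6*x + 3*y + 3 is:
H = [[2, -3], [-3, -4]]
Trace = 2 - 4 = -2
Determinant = 2*-4 - (-3)^2 = -17
Discriminant = (-2)^2 - 4*-17 = 72.0
Eigenvalues: lambda_1 = -5.2426, lambda_2 = 3.2426
The function is not convex.

0


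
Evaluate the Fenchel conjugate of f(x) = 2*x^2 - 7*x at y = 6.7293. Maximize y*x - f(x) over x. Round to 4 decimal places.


f*(y) = sup_x {y*x - a*x^2 - b*x} = sup_x {(y-b)*x - a*x^2}
FOC: (y - b) - 2a*x = 0 => x* = (y - b)/(2a)
x* = (6.7293 + 7)/(2*2) = 3.4323
f*(6.7293) = (y-b)^2/(4a) = (6.7293 + 7)^2/(4*2)
= 188.4937/8 = 23.5617


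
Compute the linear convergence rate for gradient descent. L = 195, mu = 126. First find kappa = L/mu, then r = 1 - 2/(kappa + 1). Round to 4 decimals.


Step 1: Compute the condition number.
kappa = L/mu = 195/126 = 1.5476
Step 2: Compute the convergence rate.
r = 1 - 2/(kappa + 1) = 1 - 2*mu/(L + mu) = (L - mu)/(L + mu) = 69/321 = 0.215


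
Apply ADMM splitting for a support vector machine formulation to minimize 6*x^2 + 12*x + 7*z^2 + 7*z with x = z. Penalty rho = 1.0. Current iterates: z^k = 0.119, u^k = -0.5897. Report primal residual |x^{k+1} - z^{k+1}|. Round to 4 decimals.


ADMM iteration with rho = 1.0, z^k = 0.119, u^k = -0.5897
Step 1: x-update.
Minimize 6*x^2 + 12*x + (1.0/2)*(x - 0.119 - 0.5897)^2
FOC: (2*6 + 1.0)*x = -12 + 1.0*(0.119 + 0.5897)
x^{k+1} = -0.8686
Step 2: z-update.
Minimize 7*z^2 + 7*z + (1.0/2)*(-0.8686 - z - 0.5897)^2
FOC: (2*7 + 1.0)*z = -7 + 1.0*(-0.8686 - 0.5897)
z^{k+1} = -0.5639
Step 3: u-update.
u^{k+1} = -0.5897 - 0.8686 + 0.5639 = -0.8944
Step 4: Primal residual = |-0.8686 + 0.5639| = 0.3047


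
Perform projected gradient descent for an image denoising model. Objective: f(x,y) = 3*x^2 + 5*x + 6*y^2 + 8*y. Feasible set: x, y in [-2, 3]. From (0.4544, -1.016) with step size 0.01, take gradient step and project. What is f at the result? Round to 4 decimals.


Step 1: Compute gradient at (0.4544, -1.016).
grad_x = 2*3*0.4544 + 5 = 7.7264
grad_y = 2*6*-1.016 + 8 = -4.192
Step 2: Gradient step.
x_raw = 0.4544 - 0.01*7.7264 = 0.3771
y_raw = -1.016 - 0.01*-4.192 = -0.9741
Step 3: Project onto [-2, 3].
x_proj = clip(0.3771) = 0.3771
y_proj = clip(-0.9741) = -0.9741
Step 4: Evaluate f.
f(0.3771, -0.9741) = 0.2127


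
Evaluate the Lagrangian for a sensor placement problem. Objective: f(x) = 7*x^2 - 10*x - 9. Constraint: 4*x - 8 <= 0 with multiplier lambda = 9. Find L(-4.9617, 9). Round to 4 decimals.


Step 1: Evaluate f(x).
f(-4.9617) = 7*(-4.9617)^2 - 10*(-4.9617) - 9 = 212.9463
Step 2: Evaluate g(x).
g(-4.9617) = 4*-4.9617 - 8 = -27.8468
Step 3: Compute Lagrangian.
L = 212.9463 + 9*-27.8468 = -37.6749


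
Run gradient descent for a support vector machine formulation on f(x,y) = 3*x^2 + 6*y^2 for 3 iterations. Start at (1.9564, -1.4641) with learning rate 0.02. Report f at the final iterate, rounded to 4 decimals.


Gradient descent on f(x,y) = 3*x^2 + 6*y^2.
Starting point: (1.9564, -1.4641), alpha = 0.02
Step 1: grad_x = 2*3*1.9564 = 11.7384, grad_y = 2*6*-1.4641 = -17.5692
  x_1 = 1.9564 - 0.02*11.7384 = 1.7216
  y_1 = -1.4641 - 0.02*-17.5692 = -1.1127
Step 2: grad_x = 2*3*1.7216 = 10.3298, grad_y = 2*6*-1.1127 = -13.3526
  x_2 = 1.7216 - 0.02*10.3298 = 1.515
  y_2 = -1.1127 - 0.02*-13.3526 = -0.8457
Step 3: grad_x = 2*3*1.515 = 9.0902, grad_y = 2*6*-0.8457 = -10.148
  x_3 = 1.515 - 0.02*9.0902 = 1.3332
  y_3 = -0.8457 - 0.02*-10.148 = -0.6427
f(1.3332, -0.6427) = 3*1.3332^2 + 6*(-0.6427)^2 = 7.8109


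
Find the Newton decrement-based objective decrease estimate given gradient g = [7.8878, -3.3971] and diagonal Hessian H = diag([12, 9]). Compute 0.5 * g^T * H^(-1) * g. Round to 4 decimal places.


Step 1: H is diagonal, so H^(-1) * g = [0.6573, -0.3775].
Step 2: g^T H^(-1) g = sum_i g_i^2 / H_ii
  = (7.8878)^2/12 + (-3.3971)^2/9
  = 5.1848 + 1.2823 = 6.467
Step 3: Objective decrease = 0.5 * g^T H^(-1) g = 3.2335


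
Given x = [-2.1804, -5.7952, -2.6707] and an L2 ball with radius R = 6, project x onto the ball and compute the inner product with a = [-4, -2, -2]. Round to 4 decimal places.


Step 1: Compute ||x|| (intermediates to 6 decimals).
||x|| = sqrt((-2.1804)^2 + (-5.7952)^2 + (-2.6707)^2) = 6.743228
Step 2: Project.
Since ||x|| > R, scale = R/||x|| = 6/6.743228 = 0.889782, proj(x) = scale * x
proj(x) = [-1.940081, -5.156465, -2.376341]
Step 3: Dot product.
a^T * proj(x) = -4*(-1.940081) - 2*(-5.156465) - 2*(-2.376341) = 22.8259


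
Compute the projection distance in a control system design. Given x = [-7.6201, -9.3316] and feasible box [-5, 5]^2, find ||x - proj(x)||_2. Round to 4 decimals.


Project each component onto [-5, 5].
clip(-7.6201) = -5.0, clip(-9.3316) = -5.0
Projection = [-5.0, -5.0]
Squared diffs: [6.8649, 18.7628]
Distance = sqrt(25.6277) = 5.0624


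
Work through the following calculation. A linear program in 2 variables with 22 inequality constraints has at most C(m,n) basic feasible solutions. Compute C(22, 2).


Each vertex corresponds to some choice of n active constraints out of m, so the number of vertices is at most C(m, n) = m! / (n!(m-n)!).
m = 22, n = 2
Numerator: 22 * 21
Denominator: 2! = 2
C(22, 2) = 231


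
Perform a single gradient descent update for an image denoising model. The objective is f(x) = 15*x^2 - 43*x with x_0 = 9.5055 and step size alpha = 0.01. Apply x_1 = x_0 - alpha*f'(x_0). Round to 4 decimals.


We compute the gradient at x_0 and apply the update.
f'(x) = 30*x - 43
f'(9.5055) = 30*9.5055 - 43 = 242.165
x_1 = 9.5055 - 0.01*242.165 = 7.0839


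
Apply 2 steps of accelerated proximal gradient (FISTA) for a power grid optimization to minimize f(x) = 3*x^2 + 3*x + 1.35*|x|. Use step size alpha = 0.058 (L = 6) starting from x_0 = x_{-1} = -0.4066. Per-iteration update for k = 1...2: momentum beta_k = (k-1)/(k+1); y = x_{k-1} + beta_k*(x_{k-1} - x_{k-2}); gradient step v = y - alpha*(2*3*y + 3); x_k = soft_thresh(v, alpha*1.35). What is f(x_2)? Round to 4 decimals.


FISTA on f(x) = 3*x^2 + 3*x + 1.35*|x|
L = 6, alpha = 0.058
Iteration 1: beta = 0.0, y = -0.4066 + 0.0*(-0.4066 + 0.4066) = -0.4066
  grad(y) = 0.5604, v = y - alpha*grad = -0.4391
  prox(v) = soft_thresh(-0.4391, 0.0783) = -0.3608
Iteration 2: beta = 0.3333, y = -0.3608 + 0.3333*(-0.3608 + 0.4066) = -0.3455
  grad(y) = 0.9268, v = y - alpha*grad = -0.3993
  prox(v) = soft_thresh(-0.3993, 0.0783) = -0.321
f(x_2) = 3*(-0.321)^2 + 3*(-0.321) + 1.35*|-0.321| = -0.2205


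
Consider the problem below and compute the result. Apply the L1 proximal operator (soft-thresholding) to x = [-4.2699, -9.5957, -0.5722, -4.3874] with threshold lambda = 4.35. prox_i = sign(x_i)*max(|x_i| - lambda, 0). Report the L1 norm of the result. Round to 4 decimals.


Soft-thresholding with lambda = 4.35:
prox(-4.2699) = sign(-4.2699)*max(|-4.2699| - 4.35, 0) = 0.0
prox(-9.5957) = sign(-9.5957)*max(|-9.5957| - 4.35, 0) = -5.2457
prox(-0.5722) = sign(-0.5722)*max(|-0.5722| - 4.35, 0) = 0.0
prox(-4.3874) = sign(-4.3874)*max(|-4.3874| - 4.35, 0) = -0.0374
prox(x) = [0.0, -5.2457, 0.0, -0.0374]
||prox(x)||_1 = 0.0 + 5.2457 + 0.0 + 0.0374 = 5.2831


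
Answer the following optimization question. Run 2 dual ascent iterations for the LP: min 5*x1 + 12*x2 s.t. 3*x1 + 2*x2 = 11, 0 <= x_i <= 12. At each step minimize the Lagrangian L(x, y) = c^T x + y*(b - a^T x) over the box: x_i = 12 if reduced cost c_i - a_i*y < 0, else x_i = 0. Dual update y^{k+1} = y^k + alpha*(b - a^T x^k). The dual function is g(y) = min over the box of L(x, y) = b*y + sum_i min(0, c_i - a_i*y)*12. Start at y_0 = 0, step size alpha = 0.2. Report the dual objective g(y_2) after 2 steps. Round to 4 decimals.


Dual ascent for LP: min 5*x1 + 12*x2, 3*x1 + 2*x2 = 11, 0 <= x_i <= 12
Step 1: y^k = 0.0, reduced costs: (5.0, 12.0)
  x^k = (0.0, 0.0), subgradient = b - a^T x = 11.0
  y^{k+1} = 0.0 + 0.2*11.0 = 2.2
Step 2: y^k = 2.2, reduced costs: (-1.6, 7.6)
  x^k = (12.0, 0.0), subgradient = b - a^T x = -25.0
  y^{k+1} = 2.2 + 0.2*-25.0 = -2.8
Dual objective at y_2 = -2.8: reduced costs (13.4, 17.6), box minimizer x = (0.0, 0.0)
g(y_2) = b*y + (c1 - a1*y)*x1 + (c2 - a2*y)*x2 = 11*(-2.8) + 13.4*0.0 + 17.6*0.0 = -30.8 + 0.0 + 0.0 = -30.8


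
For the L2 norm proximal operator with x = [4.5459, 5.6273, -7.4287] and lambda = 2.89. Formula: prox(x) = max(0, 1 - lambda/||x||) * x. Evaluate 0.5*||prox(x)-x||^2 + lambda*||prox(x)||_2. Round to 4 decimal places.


Step 1: Compute ||x||.
||x|| = 10.3691
Step 2: Compute scaling factor.
scale = max(0, 1 - 2.89/10.3691) = 0.7213
Step 3: prox(x) = [3.2789, 4.0589, -5.3582]
||prox(x)|| = 7.4791
Step 4: Proximal objective.
0.5*||prox-x||^2 = 4.1761
lambda*||prox|| = 21.6146
Total = 25.7905


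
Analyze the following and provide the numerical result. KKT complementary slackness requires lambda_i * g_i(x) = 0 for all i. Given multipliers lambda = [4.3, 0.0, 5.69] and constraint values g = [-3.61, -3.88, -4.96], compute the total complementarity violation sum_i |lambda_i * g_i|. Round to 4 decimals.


KKT complementary slackness check:
lambda_1 * g_1 = 4.3 * -3.61 = -15.523
lambda_2 * g_2 = 0.0 * -3.88 = -0.0
lambda_3 * g_3 = 5.69 * -4.96 = -28.2224
Total violation = 15.523 + 0.0 + 28.2224 = 43.7454
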